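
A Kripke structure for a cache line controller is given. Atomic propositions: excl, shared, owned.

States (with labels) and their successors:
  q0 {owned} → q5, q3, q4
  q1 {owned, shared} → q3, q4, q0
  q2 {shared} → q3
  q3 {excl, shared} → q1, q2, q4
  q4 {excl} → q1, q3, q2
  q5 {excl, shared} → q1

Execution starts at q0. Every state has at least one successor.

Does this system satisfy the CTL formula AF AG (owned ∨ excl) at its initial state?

Does not hold

States satisfying AG (owned ∨ excl): ∅.
States satisfying AF AG (owned ∨ excl): ∅.
There is a path from q0 along which AG (owned ∨ excl) never holds.
q0 ∉ Sat(AF AG (owned ∨ excl)).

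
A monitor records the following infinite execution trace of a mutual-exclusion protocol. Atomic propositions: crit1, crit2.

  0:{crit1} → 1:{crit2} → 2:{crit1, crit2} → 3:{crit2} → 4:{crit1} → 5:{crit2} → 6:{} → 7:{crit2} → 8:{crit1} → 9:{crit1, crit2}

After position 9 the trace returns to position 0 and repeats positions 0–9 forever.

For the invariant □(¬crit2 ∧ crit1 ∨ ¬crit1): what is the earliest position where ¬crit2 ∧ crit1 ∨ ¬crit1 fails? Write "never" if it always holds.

Check ¬crit2 ∧ crit1 ∨ ¬crit1 at each position in order: 0 ✓, 1 ✓.
At position 2 the labels are {crit1, crit2}, so ¬crit2 ∧ crit1 ∨ ¬crit1 is false there. This is the first violation.

2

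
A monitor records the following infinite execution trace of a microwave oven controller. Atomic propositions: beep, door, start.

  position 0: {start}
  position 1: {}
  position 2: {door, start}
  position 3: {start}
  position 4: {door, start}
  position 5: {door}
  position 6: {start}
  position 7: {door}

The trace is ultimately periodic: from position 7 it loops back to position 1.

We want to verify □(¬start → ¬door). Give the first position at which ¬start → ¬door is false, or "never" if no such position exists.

5

Check ¬start → ¬door at each position in order: 0 ✓, 1 ✓, 2 ✓, 3 ✓, 4 ✓.
At position 5 the labels are {door}, so ¬start → ¬door is false there. This is the first violation.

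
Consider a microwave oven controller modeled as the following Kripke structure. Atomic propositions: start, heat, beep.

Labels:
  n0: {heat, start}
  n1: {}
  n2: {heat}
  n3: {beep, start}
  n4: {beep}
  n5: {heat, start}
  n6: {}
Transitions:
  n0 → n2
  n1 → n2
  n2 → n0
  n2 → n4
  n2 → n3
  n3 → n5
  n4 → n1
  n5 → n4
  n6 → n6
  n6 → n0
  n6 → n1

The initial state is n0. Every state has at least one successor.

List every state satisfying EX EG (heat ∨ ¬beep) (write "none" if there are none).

{n0, n1, n2, n4, n6}

States satisfying EG (heat ∨ ¬beep): {n0, n1, n2, n6}.
States satisfying EX EG (heat ∨ ¬beep): {n0, n1, n2, n4, n6}.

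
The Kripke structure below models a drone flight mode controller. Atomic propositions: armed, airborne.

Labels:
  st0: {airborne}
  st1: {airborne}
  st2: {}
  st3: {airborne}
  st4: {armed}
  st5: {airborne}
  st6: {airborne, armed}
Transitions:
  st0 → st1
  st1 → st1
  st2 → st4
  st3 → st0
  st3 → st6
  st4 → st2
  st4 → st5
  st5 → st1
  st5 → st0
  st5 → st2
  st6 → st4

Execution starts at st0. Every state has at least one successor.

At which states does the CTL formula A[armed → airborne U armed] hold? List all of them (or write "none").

States satisfying armed → airborne: {st0, st1, st2, st3, st5, st6}.
States satisfying armed: {st4, st6}.
States satisfying A[armed → airborne U armed]: {st2, st4, st6}.

{st2, st4, st6}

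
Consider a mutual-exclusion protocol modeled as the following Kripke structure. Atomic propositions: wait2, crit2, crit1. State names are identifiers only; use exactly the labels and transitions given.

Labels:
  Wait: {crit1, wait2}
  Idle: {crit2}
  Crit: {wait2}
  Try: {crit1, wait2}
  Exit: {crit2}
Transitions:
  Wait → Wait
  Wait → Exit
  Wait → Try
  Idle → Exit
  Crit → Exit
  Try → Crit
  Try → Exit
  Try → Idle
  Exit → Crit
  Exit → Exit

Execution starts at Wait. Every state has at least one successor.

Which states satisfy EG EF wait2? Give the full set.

{Wait, Idle, Crit, Try, Exit}

States satisfying EF wait2: {Wait, Idle, Crit, Try, Exit}.
States satisfying EG EF wait2: {Wait, Idle, Crit, Try, Exit}.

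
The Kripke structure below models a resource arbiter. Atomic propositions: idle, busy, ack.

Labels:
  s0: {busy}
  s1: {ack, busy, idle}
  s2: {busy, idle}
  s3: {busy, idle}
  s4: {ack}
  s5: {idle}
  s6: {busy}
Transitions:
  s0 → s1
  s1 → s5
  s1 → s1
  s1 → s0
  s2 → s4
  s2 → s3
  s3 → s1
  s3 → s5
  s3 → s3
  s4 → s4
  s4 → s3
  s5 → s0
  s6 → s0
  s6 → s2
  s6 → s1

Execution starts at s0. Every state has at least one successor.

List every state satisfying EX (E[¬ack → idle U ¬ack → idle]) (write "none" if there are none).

{s0, s1, s2, s3, s4, s6}

States satisfying E[¬ack → idle U ¬ack → idle]: {s1, s2, s3, s4, s5}.
States satisfying EX (E[¬ack → idle U ¬ack → idle]): {s0, s1, s2, s3, s4, s6}.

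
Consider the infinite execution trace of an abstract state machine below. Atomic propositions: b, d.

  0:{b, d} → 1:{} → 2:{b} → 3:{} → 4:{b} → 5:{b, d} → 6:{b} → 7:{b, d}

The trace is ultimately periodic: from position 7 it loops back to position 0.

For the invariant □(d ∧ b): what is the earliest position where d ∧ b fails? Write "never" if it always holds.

1

Check d ∧ b at each position in order: 0 ✓.
At position 1 the labels are {}, so d ∧ b is false there. This is the first violation.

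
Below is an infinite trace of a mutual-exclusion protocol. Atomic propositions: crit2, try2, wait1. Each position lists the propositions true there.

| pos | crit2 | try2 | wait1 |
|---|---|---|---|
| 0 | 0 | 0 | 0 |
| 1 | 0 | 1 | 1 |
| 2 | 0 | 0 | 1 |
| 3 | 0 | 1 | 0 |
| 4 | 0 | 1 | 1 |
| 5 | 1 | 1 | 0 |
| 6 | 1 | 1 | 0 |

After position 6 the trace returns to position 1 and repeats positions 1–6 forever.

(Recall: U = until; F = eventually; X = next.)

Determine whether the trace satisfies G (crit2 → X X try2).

crit2 → X X try2 must hold at every position from 0 onward. It fails at position 6, so G (crit2 → X X try2) is false.
Positions where crit2 holds: 5, 6.
Check X X try2 at each: 5→ok, 6→fails.

No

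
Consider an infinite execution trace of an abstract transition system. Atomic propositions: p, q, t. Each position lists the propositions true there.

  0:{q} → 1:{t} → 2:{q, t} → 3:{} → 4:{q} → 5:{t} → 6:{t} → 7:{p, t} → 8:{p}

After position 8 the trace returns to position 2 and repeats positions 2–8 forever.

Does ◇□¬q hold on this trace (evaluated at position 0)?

□¬q is false at every position 0..8, so it never becomes true and ◇□¬q fails.

No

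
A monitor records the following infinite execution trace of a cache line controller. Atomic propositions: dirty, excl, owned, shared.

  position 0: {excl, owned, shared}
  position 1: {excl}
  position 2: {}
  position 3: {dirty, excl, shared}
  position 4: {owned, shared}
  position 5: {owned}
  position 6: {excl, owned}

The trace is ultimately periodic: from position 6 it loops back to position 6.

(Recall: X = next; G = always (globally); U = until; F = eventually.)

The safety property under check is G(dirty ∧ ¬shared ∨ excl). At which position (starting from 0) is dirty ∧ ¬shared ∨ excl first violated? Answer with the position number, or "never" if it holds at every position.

2

Check dirty ∧ ¬shared ∨ excl at each position in order: 0 ✓, 1 ✓.
At position 2 the labels are {}, so dirty ∧ ¬shared ∨ excl is false there. This is the first violation.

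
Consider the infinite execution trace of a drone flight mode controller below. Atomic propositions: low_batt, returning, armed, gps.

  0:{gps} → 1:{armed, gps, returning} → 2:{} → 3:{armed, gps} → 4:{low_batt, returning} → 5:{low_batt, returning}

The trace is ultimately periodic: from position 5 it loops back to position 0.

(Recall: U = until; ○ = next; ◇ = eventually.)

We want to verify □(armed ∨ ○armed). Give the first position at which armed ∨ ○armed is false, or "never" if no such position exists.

Check armed ∨ ○armed at each position in order: 0 ✓, 1 ✓, 2 ✓, 3 ✓.
At position 4 the labels are {low_batt, returning} and the next position 5 has {low_batt, returning}, so armed ∨ ○armed is false there. This is the first violation.

4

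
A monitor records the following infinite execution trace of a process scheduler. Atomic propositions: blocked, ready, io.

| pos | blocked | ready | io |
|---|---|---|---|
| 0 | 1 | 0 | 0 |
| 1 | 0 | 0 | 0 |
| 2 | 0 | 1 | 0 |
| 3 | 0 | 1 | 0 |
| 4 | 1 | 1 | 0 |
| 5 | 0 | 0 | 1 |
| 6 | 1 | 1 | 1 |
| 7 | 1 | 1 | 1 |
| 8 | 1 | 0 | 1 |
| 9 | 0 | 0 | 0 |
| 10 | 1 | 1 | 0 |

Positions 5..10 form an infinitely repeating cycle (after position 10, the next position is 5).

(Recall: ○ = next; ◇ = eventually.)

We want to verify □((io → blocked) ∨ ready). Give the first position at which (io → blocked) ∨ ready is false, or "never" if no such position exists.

5

Check (io → blocked) ∨ ready at each position in order: 0 ✓, 1 ✓, 2 ✓, 3 ✓, 4 ✓.
At position 5 the labels are {io}, so (io → blocked) ∨ ready is false there. This is the first violation.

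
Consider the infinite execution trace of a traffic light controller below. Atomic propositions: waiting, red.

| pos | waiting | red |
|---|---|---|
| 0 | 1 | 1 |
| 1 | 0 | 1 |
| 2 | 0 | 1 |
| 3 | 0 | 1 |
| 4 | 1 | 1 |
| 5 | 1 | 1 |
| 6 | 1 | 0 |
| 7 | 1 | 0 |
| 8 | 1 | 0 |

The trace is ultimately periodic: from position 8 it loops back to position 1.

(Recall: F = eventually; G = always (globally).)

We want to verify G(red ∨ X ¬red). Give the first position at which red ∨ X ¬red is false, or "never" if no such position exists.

Check red ∨ X ¬red at each position in order: 0 ✓, 1 ✓, 2 ✓, 3 ✓, 4 ✓, 5 ✓, 6 ✓, 7 ✓.
At position 8 the labels are {waiting} and the next position 1 has {red}, so red ∨ X ¬red is false there. This is the first violation.

8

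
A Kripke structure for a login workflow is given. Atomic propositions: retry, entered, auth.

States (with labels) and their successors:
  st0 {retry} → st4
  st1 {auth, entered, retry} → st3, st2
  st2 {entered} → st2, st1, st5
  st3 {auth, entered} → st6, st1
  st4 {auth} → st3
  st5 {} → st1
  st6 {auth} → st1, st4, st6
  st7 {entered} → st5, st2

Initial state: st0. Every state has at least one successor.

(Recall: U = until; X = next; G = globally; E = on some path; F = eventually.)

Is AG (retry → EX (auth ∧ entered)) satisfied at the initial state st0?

No

States satisfying retry → EX (auth ∧ entered): {st1, st2, st3, st4, st5, st6, st7}.
States satisfying AG (retry → EX (auth ∧ entered)): {st1, st2, st3, st4, st5, st6, st7}.
st0 is reachable from st0 and violates retry → EX (auth ∧ entered), so AG fails at st0.
st0 ∉ Sat(AG (retry → EX (auth ∧ entered))).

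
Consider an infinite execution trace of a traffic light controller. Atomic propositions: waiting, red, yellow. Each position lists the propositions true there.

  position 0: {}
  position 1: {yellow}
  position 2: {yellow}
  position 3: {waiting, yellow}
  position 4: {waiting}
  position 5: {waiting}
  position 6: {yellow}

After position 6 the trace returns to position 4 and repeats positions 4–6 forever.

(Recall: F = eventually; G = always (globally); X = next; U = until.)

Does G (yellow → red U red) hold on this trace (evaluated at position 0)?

No

yellow → red U red must hold at every position from 0 onward. It fails at position 1, so G (yellow → red U red) is false.
Positions where yellow holds: 1, 2, 3, 6.
Check red U red at each: 1→fails, 2→fails, 3→fails, 6→fails.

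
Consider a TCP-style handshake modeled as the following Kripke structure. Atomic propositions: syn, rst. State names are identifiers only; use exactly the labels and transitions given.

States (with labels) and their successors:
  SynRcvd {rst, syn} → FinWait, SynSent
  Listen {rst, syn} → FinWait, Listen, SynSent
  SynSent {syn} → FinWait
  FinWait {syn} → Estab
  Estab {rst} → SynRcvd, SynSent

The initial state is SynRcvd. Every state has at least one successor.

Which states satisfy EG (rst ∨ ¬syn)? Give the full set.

{Listen}

States satisfying rst ∨ ¬syn: {SynRcvd, Listen, Estab}.
States satisfying EG (rst ∨ ¬syn): {Listen}.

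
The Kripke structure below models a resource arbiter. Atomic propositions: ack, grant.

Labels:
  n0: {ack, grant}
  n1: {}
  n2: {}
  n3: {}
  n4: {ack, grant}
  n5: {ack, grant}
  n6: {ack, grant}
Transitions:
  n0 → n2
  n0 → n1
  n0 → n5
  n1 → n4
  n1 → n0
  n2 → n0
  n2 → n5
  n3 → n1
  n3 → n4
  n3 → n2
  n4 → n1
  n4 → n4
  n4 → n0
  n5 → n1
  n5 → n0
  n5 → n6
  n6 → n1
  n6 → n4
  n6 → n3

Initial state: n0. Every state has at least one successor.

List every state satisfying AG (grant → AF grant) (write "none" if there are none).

States satisfying grant → AF grant: {n0, n1, n2, n3, n4, n5, n6}.
States satisfying AG (grant → AF grant): {n0, n1, n2, n3, n4, n5, n6}.

{n0, n1, n2, n3, n4, n5, n6}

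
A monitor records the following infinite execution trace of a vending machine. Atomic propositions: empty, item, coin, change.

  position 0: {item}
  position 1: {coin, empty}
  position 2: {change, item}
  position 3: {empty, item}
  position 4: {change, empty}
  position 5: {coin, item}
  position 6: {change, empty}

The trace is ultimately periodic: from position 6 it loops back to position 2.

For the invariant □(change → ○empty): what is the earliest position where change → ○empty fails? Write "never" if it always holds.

4

Check change → ○empty at each position in order: 0 ✓, 1 ✓, 2 ✓, 3 ✓.
At position 4 the labels are {change, empty} and the next position 5 has {coin, item}, so change → ○empty is false there. This is the first violation.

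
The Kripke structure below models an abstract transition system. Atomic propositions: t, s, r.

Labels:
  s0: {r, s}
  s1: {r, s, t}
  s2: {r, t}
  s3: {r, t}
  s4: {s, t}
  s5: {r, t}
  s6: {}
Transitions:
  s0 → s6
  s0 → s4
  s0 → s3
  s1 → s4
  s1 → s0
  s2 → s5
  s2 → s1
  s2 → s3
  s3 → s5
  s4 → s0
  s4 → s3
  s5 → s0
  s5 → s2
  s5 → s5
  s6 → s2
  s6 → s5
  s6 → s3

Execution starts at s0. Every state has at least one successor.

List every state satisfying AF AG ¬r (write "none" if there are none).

none

States satisfying AG ¬r: ∅.
States satisfying AF AG ¬r: ∅.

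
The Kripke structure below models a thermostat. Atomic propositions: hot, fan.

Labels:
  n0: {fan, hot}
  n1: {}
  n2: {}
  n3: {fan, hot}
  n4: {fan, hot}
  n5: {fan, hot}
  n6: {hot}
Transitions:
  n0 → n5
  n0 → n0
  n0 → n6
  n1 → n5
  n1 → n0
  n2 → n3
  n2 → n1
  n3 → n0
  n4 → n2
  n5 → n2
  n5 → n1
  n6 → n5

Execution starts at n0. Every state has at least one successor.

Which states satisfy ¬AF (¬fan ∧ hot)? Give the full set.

States satisfying ¬fan ∧ hot: {n6}.
States satisfying AF (¬fan ∧ hot): {n6}.
States satisfying ¬AF (¬fan ∧ hot): {n0, n1, n2, n3, n4, n5}.

{n0, n1, n2, n3, n4, n5}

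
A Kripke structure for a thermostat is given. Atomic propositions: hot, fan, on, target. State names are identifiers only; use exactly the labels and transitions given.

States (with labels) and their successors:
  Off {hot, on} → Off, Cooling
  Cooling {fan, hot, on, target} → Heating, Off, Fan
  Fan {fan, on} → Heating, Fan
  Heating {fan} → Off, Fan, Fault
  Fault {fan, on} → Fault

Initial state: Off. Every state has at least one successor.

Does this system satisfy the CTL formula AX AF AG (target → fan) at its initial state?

Holds

States satisfying AF AG (target → fan): {Off, Cooling, Fan, Heating, Fault}.
States satisfying AX AF AG (target → fan): {Off, Cooling, Fan, Heating, Fault}.
Off ∈ Sat(AX AF AG (target → fan)).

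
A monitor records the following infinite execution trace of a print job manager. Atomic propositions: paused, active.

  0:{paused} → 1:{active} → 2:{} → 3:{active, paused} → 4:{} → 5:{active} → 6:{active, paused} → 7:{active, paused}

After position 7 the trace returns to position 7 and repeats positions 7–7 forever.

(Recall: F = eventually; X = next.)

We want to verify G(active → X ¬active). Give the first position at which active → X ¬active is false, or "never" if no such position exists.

Check active → X ¬active at each position in order: 0 ✓, 1 ✓, 2 ✓, 3 ✓, 4 ✓.
At position 5 the labels are {active} and the next position 6 has {active, paused}, so active → X ¬active is false there. This is the first violation.

5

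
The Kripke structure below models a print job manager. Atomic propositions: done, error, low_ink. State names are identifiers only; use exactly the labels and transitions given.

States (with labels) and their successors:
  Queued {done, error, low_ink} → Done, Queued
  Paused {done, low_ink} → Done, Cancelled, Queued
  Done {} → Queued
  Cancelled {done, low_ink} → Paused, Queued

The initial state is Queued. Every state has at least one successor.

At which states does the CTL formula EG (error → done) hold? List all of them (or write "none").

{Queued, Paused, Done, Cancelled}

States satisfying error → done: {Queued, Paused, Done, Cancelled}.
States satisfying EG (error → done): {Queued, Paused, Done, Cancelled}.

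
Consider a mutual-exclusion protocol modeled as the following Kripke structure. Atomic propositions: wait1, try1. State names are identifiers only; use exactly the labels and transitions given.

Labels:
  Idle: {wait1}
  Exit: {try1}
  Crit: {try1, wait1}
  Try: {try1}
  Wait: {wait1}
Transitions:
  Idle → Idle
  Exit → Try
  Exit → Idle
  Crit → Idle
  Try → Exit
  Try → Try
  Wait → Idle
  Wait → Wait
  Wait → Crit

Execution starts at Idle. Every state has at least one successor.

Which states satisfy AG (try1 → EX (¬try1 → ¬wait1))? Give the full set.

States satisfying try1 → EX (¬try1 → ¬wait1): {Idle, Exit, Try, Wait}.
States satisfying AG (try1 → EX (¬try1 → ¬wait1)): {Idle, Exit, Try}.

{Idle, Exit, Try}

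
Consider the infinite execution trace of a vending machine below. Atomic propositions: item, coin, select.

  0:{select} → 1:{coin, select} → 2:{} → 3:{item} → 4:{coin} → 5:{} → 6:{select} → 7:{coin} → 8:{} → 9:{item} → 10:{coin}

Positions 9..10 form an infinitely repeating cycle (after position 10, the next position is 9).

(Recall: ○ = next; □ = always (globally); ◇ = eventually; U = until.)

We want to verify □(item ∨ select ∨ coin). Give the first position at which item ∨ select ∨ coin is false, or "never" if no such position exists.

2

Check item ∨ select ∨ coin at each position in order: 0 ✓, 1 ✓.
At position 2 the labels are {}, so item ∨ select ∨ coin is false there. This is the first violation.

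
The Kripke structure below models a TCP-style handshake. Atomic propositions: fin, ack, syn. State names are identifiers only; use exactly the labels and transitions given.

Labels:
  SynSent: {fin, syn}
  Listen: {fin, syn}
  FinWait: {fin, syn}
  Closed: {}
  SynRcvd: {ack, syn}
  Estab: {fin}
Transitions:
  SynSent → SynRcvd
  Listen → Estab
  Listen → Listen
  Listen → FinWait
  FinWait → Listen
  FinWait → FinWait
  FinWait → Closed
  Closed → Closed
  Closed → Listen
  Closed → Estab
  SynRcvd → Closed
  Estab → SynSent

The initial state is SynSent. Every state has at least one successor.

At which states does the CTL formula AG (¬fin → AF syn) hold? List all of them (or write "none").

none

States satisfying ¬fin → AF syn: {SynSent, Listen, FinWait, SynRcvd, Estab}.
States satisfying AG (¬fin → AF syn): ∅.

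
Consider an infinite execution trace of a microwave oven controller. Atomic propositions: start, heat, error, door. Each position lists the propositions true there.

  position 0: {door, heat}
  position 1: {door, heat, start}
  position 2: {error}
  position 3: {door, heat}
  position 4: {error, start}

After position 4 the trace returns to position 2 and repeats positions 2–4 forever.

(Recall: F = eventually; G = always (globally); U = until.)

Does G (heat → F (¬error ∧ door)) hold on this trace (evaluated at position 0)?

heat → F (¬error ∧ door) holds at every position 0..4, and those are all positions ever visited, so G (heat → F (¬error ∧ door)) holds.
Positions where heat holds: 0, 1, 3.
Check F (¬error ∧ door) at each: 0→ok, 1→ok, 3→ok.

Holds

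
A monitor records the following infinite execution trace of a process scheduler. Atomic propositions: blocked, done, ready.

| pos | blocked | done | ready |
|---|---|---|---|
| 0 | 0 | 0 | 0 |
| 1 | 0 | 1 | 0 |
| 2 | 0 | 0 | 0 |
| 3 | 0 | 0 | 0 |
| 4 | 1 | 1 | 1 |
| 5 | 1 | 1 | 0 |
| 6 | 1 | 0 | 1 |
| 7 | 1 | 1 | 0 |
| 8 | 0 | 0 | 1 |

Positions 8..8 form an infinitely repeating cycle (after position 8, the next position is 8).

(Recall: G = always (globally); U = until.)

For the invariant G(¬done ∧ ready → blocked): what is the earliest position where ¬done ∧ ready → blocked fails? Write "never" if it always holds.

Check ¬done ∧ ready → blocked at each position in order: 0 ✓, 1 ✓, 2 ✓, 3 ✓, 4 ✓, 5 ✓, 6 ✓, 7 ✓.
At position 8 the labels are {ready}, so ¬done ∧ ready → blocked is false there. This is the first violation.

8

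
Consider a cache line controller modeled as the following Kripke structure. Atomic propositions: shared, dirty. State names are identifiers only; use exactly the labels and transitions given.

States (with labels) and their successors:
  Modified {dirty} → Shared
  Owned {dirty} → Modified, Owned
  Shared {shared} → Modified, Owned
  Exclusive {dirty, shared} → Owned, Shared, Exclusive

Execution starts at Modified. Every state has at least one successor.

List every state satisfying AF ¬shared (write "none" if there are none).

{Modified, Owned, Shared}

States satisfying ¬shared: {Modified, Owned}.
States satisfying AF ¬shared: {Modified, Owned, Shared}.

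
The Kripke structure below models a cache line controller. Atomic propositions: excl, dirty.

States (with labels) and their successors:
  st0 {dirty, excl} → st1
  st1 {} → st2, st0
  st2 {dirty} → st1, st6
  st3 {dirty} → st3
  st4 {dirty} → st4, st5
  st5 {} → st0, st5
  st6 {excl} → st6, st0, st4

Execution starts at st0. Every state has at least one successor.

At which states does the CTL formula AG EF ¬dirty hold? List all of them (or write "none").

{st0, st1, st2, st4, st5, st6}

States satisfying EF ¬dirty: {st0, st1, st2, st4, st5, st6}.
States satisfying AG EF ¬dirty: {st0, st1, st2, st4, st5, st6}.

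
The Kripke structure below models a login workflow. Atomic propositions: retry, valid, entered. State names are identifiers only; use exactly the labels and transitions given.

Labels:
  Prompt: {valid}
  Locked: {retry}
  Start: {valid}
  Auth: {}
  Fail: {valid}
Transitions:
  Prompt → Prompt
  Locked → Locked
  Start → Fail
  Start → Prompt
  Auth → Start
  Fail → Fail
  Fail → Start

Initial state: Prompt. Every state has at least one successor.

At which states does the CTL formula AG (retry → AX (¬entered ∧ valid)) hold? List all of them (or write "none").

{Prompt, Start, Auth, Fail}

States satisfying retry → AX (¬entered ∧ valid): {Prompt, Start, Auth, Fail}.
States satisfying AG (retry → AX (¬entered ∧ valid)): {Prompt, Start, Auth, Fail}.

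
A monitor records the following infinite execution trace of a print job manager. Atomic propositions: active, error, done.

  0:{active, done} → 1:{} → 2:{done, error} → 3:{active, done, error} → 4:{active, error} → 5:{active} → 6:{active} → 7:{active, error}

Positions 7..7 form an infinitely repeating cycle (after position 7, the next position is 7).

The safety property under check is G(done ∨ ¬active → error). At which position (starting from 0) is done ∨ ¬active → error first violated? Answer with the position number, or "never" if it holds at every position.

0

At position 0 the labels are {active, done}, so done ∨ ¬active → error is false there. This is the first violation.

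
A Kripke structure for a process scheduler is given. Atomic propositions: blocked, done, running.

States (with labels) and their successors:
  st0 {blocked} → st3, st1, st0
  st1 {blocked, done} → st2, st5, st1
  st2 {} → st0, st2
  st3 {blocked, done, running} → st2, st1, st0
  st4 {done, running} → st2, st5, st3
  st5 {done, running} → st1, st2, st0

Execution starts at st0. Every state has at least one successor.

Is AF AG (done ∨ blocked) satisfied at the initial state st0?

Does not hold

States satisfying AG (done ∨ blocked): ∅.
States satisfying AF AG (done ∨ blocked): ∅.
There is a path from st0 along which AG (done ∨ blocked) never holds.
st0 ∉ Sat(AF AG (done ∨ blocked)).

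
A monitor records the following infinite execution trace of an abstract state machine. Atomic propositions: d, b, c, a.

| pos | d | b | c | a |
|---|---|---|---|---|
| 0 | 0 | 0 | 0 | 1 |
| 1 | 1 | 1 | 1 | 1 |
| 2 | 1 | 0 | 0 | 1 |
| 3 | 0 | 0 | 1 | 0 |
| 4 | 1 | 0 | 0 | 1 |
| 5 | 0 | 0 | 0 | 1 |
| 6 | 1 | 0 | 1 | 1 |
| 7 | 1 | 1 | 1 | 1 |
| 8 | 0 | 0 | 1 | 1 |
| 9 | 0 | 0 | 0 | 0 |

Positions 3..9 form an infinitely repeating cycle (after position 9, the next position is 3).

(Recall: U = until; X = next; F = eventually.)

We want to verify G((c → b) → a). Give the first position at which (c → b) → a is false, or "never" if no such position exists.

9

Check (c → b) → a at each position in order: 0 ✓, 1 ✓, 2 ✓, 3 ✓, 4 ✓, 5 ✓, 6 ✓, 7 ✓, 8 ✓.
At position 9 the labels are {}, so (c → b) → a is false there. This is the first violation.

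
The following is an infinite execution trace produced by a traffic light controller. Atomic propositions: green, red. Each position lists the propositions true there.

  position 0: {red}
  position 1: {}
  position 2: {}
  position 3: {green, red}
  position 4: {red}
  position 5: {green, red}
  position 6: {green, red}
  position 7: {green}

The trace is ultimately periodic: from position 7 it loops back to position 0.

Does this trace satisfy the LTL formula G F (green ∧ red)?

F (green ∧ red) holds at every position 0..7, and those are all positions ever visited, so G F (green ∧ red) holds.

Satisfied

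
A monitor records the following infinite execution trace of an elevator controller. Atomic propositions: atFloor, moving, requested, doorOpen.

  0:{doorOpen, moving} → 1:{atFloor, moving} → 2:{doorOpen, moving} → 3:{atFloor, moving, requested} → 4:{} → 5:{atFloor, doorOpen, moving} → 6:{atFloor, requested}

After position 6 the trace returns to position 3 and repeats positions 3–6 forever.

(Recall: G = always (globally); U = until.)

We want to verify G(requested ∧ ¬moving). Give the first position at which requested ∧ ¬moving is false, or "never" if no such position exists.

At position 0 the labels are {doorOpen, moving}, so requested ∧ ¬moving is false there. This is the first violation.

0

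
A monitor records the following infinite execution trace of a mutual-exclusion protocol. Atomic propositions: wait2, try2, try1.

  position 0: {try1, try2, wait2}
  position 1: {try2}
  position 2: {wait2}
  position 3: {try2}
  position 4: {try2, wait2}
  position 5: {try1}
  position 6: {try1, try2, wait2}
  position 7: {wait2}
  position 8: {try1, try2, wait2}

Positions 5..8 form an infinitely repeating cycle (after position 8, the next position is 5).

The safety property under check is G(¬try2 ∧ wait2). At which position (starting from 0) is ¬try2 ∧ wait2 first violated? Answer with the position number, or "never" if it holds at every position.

0

At position 0 the labels are {try1, try2, wait2}, so ¬try2 ∧ wait2 is false there. This is the first violation.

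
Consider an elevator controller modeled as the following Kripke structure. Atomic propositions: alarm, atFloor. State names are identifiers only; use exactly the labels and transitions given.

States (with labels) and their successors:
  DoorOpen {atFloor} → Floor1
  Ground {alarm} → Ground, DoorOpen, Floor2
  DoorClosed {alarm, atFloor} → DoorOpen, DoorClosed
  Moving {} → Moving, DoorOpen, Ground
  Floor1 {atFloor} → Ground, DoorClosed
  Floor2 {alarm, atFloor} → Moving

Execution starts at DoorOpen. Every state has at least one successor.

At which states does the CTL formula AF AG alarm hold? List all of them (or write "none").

none

States satisfying AG alarm: ∅.
States satisfying AF AG alarm: ∅.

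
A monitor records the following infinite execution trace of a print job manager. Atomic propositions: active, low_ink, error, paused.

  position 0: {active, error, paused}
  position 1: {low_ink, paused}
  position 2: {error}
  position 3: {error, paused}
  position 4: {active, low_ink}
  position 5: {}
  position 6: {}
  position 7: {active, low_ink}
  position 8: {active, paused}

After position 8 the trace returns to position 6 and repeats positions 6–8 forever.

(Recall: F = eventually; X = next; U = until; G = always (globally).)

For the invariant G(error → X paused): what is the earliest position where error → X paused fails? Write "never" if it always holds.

Check error → X paused at each position in order: 0 ✓, 1 ✓, 2 ✓.
At position 3 the labels are {error, paused} and the next position 4 has {active, low_ink}, so error → X paused is false there. This is the first violation.

3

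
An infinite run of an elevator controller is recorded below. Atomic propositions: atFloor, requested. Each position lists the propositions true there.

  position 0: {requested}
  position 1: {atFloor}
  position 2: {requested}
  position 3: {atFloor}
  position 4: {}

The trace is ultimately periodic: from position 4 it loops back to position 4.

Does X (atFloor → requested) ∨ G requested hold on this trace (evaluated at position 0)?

Violated

The position after 0 is 1; atFloor → requested is false there.
requested must hold at every position from 0 onward. It fails at position 1, so G requested is false.
At position 0: X (atFloor → requested) is false; G requested is false; so X (atFloor → requested) ∨ G requested is false.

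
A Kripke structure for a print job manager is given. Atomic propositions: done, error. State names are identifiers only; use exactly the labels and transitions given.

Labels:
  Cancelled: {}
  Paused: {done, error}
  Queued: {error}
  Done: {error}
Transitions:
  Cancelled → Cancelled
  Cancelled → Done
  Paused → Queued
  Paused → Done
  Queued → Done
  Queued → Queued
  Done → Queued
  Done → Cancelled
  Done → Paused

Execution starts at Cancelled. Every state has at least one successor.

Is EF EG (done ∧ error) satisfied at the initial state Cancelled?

No

States satisfying EG (done ∧ error): ∅.
States satisfying EF EG (done ∧ error): ∅.
No suitable path/successor from Cancelled witnesses the formula.
Cancelled ∉ Sat(EF EG (done ∧ error)).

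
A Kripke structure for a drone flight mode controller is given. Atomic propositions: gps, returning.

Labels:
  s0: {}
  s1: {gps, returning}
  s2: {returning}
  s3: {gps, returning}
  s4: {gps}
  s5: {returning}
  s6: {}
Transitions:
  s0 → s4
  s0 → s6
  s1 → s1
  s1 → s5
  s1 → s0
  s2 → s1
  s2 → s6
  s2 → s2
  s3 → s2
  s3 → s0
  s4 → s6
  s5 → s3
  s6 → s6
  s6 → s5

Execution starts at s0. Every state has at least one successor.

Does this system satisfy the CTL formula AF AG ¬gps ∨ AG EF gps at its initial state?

Yes

States satisfying AG ¬gps: ∅.
States satisfying AF AG ¬gps: ∅.
States satisfying EF gps: {s0, s1, s2, s3, s4, s5, s6}.
States satisfying AG EF gps: {s0, s1, s2, s3, s4, s5, s6}.
States satisfying AF AG ¬gps ∨ AG EF gps: {s0, s1, s2, s3, s4, s5, s6}.
s0 ∈ Sat(AF AG ¬gps ∨ AG EF gps).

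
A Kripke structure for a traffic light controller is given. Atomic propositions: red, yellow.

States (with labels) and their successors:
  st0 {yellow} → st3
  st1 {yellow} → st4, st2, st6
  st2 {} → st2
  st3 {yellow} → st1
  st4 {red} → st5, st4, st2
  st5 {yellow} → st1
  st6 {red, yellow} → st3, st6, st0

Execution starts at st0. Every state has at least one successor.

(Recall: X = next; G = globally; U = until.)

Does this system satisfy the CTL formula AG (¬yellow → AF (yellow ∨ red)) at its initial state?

No

States satisfying ¬yellow → AF (yellow ∨ red): {st0, st1, st3, st4, st5, st6}.
States satisfying AG (¬yellow → AF (yellow ∨ red)): ∅.
st2 is reachable from st0 and violates ¬yellow → AF (yellow ∨ red), so AG fails at st0.
st0 ∉ Sat(AG (¬yellow → AF (yellow ∨ red))).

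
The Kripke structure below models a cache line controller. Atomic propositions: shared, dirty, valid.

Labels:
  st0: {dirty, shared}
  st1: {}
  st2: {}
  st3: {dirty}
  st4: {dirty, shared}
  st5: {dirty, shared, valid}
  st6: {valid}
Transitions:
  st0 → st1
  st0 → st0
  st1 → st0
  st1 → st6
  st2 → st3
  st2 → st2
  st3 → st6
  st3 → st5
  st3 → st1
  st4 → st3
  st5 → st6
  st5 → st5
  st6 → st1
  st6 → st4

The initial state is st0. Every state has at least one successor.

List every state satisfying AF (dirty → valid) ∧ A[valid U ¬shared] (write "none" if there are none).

{st1, st2, st3, st6}

States satisfying dirty → valid: {st1, st2, st5, st6}.
States satisfying AF (dirty → valid): {st1, st2, st3, st4, st5, st6}.
States satisfying valid: {st5, st6}.
States satisfying ¬shared: {st1, st2, st3, st6}.
States satisfying A[valid U ¬shared]: {st1, st2, st3, st6}.
States satisfying AF (dirty → valid) ∧ A[valid U ¬shared]: {st1, st2, st3, st6}.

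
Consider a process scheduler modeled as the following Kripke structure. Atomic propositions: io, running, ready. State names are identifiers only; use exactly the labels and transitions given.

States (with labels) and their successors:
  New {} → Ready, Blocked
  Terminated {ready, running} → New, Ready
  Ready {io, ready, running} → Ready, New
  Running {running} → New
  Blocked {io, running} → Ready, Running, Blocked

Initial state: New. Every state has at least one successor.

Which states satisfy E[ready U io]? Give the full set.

States satisfying ready: {Terminated, Ready}.
States satisfying io: {Ready, Blocked}.
States satisfying E[ready U io]: {Terminated, Ready, Blocked}.

{Terminated, Ready, Blocked}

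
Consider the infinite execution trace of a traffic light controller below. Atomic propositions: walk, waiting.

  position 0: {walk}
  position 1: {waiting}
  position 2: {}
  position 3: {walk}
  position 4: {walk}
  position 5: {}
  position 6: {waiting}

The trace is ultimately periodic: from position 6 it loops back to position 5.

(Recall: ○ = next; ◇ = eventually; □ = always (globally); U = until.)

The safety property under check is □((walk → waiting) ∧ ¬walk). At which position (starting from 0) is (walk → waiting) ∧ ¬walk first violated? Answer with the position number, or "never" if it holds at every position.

0

At position 0 the labels are {walk}, so (walk → waiting) ∧ ¬walk is false there. This is the first violation.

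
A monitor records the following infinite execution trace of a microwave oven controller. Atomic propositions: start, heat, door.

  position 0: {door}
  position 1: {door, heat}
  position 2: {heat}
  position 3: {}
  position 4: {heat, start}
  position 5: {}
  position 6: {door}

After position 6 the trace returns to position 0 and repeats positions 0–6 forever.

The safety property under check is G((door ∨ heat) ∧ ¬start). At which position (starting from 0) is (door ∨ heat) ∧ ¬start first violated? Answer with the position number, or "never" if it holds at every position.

3

Check (door ∨ heat) ∧ ¬start at each position in order: 0 ✓, 1 ✓, 2 ✓.
At position 3 the labels are {}, so (door ∨ heat) ∧ ¬start is false there. This is the first violation.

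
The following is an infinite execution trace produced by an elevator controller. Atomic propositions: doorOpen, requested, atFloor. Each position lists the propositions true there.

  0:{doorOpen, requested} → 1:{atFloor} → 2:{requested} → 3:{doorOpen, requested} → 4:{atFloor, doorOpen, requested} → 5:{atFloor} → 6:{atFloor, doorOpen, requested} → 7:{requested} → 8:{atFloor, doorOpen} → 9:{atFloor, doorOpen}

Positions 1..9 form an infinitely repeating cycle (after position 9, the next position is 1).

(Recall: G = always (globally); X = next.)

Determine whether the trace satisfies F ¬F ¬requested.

Violated

¬F ¬requested is false at every position 0..9, so it never becomes true and F ¬F ¬requested fails.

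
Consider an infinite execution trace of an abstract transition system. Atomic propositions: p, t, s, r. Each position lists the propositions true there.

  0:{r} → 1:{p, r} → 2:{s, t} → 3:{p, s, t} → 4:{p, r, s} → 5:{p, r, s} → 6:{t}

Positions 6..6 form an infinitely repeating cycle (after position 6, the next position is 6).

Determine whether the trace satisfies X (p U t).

The position after 0 is 1; p U t is true there.

Holds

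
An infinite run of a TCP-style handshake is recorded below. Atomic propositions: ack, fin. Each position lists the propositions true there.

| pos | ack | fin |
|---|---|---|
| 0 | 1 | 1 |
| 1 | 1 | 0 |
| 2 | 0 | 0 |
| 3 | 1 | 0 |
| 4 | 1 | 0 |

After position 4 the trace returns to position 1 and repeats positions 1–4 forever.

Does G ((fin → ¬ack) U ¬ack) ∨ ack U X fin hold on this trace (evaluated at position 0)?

Violated

(fin → ¬ack) U ¬ack must hold at every position from 0 onward. It fails at position 0, so G ((fin → ¬ack) U ¬ack) is false.
Walking from position 0: at position 2, X fin has not yet held and ack fails, so ack U X fin is false.
At position 0: G ((fin → ¬ack) U ¬ack) is false; ack U X fin is false; so G ((fin → ¬ack) U ¬ack) ∨ ack U X fin is false.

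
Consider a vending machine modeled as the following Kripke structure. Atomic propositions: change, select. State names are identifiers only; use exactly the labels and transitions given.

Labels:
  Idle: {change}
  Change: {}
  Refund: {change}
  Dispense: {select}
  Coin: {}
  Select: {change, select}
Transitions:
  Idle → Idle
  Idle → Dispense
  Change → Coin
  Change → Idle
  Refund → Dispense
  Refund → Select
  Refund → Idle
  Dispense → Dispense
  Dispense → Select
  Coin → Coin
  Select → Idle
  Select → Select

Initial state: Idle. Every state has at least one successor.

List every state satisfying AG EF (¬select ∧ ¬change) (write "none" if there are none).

{Coin}

States satisfying EF (¬select ∧ ¬change): {Change, Coin}.
States satisfying AG EF (¬select ∧ ¬change): {Coin}.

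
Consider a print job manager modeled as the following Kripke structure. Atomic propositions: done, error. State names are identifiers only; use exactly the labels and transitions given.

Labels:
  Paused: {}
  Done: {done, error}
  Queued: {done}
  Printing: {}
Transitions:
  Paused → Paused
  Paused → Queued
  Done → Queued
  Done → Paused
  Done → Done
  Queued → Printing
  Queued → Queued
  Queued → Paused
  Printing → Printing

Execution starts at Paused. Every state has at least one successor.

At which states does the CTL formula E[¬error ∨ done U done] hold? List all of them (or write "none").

States satisfying ¬error ∨ done: {Paused, Done, Queued, Printing}.
States satisfying done: {Done, Queued}.
States satisfying E[¬error ∨ done U done]: {Paused, Done, Queued}.

{Paused, Done, Queued}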